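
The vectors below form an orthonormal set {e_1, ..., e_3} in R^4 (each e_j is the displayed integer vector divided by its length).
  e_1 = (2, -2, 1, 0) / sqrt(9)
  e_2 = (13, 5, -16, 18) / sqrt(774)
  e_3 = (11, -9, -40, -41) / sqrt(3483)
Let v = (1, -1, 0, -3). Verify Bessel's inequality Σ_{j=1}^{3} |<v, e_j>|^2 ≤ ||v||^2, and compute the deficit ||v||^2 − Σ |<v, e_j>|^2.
Σ |<v, e_j>|^2 = 841/81; ||v||^2 = 11; deficit = 50/81

Write each e_j = u_j / sqrt(<u_j, u_j>) where u_j is the displayed integer vector. Then <v, e_j> = <v, u_j> / sqrt(<u_j, u_j>), so |<v, e_j>|^2 = <v, u_j>^2 / <u_j, u_j>.
Coefficients: <v, e_1> = 4/sqrt(9), <v, e_2> = -46/sqrt(774), <v, e_3> = 143/sqrt(3483).
Square and sum: Σ |<v, e_j>|^2 = 841/81.
Compute ||v||^2 = v·v = 11.
Deficit = 11 − 841/81 = 50/81 ≥ 0, confirming Bessel's inequality. (The deficit equals ||v − Σ <v,e_j> e_j||^2, the squared distance from v to span{e_j}.)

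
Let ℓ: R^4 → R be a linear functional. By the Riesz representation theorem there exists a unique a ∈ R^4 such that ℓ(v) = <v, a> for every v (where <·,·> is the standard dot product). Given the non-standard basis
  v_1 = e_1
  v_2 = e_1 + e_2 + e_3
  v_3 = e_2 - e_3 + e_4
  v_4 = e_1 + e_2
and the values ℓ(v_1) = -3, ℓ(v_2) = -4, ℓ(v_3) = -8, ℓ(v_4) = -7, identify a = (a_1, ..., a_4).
a = (-3, -4, 3, -1)

Write a = (a_1, ..., a_4) in the standard basis. For each basis vector v_i, ℓ(v_i) = <v_i, a> is a linear equation in the a_j's. Collect the n equations into a matrix system V a = ℓ, where row i of V is v_i (expressed in the standard basis). Since V is invertible (lower-triangular with 1s on the diagonal, up to permutation), solve by back-substitution:
  V =
[[1, 0, 0, 0],
 [1, 1, 1, 0],
 [0, 1, -1, 1],
 [1, 1, 0, 0]]
  V a = (-3, -4, -8, -7)
Solving gives a = (-3, -4, 3, -1).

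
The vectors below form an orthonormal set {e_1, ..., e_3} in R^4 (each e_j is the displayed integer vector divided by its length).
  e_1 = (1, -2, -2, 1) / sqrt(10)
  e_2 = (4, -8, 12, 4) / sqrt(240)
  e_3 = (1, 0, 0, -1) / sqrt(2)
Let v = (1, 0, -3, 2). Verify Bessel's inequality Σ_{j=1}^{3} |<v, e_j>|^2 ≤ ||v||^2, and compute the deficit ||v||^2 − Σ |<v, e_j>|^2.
Σ |<v, e_j>|^2 = 11; ||v||^2 = 14; deficit = 3

Write each e_j = u_j / sqrt(<u_j, u_j>) where u_j is the displayed integer vector. Then <v, e_j> = <v, u_j> / sqrt(<u_j, u_j>), so |<v, e_j>|^2 = <v, u_j>^2 / <u_j, u_j>.
Coefficients: <v, e_1> = 9/sqrt(10), <v, e_2> = -24/sqrt(240), <v, e_3> = -1/sqrt(2).
Square and sum: Σ |<v, e_j>|^2 = 11.
Compute ||v||^2 = v·v = 14.
Deficit = 14 − 11 = 3 ≥ 0, confirming Bessel's inequality. (The deficit equals ||v − Σ <v,e_j> e_j||^2, the squared distance from v to span{e_j}.)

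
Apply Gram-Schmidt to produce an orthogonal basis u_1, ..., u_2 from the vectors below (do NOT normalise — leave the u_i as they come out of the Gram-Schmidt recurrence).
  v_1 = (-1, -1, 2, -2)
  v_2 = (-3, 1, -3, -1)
Orthogonal basis:
  u_1 = (-1, -1, 2, -2)
  u_2 = (-16/5, 4/5, -13/5, -7/5)

Apply the Gram-Schmidt recurrence
  u_1 = v_1
  u_i = v_i − Σ_{j<i} ((v_i · u_j) / (u_j · u_j)) · u_j.

Step by step this gives:
  u_1 = (-1, -1, 2, -2)
  u_2 = (-16/5, 4/5, -13/5, -7/5)

Orthogonality check:
  u_2 · u_1 = 0 (should be 0)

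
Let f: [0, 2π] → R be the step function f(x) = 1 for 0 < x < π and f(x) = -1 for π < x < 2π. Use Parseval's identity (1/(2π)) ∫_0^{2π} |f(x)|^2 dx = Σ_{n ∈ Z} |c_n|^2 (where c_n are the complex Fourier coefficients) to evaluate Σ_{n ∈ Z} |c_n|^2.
Σ |c_n|^2 = 1

Parseval equates the L^2 energy of f (normalised by 1/(2π)) with the ℓ^2 sum of its Fourier coefficients: (1/(2π)) ∫_0^{2π} |f|^2 = Σ |c_n|^2.
Compute the left side: (1/(2π)) [∫_0^π 1^2 dx + ∫_π^{2π} (-1)^2 dx] = (1/(2π)) · (1π + 1π) = (1 + 1)/2 = 1.
So Σ_{n ∈ Z} |c_n|^2 = 1.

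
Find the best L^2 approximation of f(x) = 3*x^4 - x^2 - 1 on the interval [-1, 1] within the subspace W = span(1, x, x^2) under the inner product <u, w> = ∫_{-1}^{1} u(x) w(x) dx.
g(x) = 11*x^2/7 - 44/35

The best approximation g ∈ W is the orthogonal projection of f onto W. Writing g = a_0 + a_1 x + a_2 x^2, the coefficients solve the normal equations G · a = b where
  G_{ij} = <φ_i, φ_j> and b_i = <f, φ_i>, with φ_0 = 1, φ_1 = x, φ_2 = x^2.
G =
  [2, 0, 2/3]
  [0, 2/3, 0]
  [2/3, 0, 2/5],
b = (-22/15, 0, -22/105).
Solving gives a_0 = -44/35, a_1 = 0, a_2 = 11/7, so
  g(x) = 11*x^2/7 - 44/35.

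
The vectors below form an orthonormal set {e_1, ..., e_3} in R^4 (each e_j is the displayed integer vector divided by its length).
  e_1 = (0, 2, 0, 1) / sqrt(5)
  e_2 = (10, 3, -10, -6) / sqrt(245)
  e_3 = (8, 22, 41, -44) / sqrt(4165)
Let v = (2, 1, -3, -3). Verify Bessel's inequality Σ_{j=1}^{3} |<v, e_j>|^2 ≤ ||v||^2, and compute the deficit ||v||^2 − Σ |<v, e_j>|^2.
Σ |<v, e_j>|^2 = 1811/85; ||v||^2 = 23; deficit = 144/85

Write each e_j = u_j / sqrt(<u_j, u_j>) where u_j is the displayed integer vector. Then <v, e_j> = <v, u_j> / sqrt(<u_j, u_j>), so |<v, e_j>|^2 = <v, u_j>^2 / <u_j, u_j>.
Coefficients: <v, e_1> = -1/sqrt(5), <v, e_2> = 71/sqrt(245), <v, e_3> = 47/sqrt(4165).
Square and sum: Σ |<v, e_j>|^2 = 1811/85.
Compute ||v||^2 = v·v = 23.
Deficit = 23 − 1811/85 = 144/85 ≥ 0, confirming Bessel's inequality. (The deficit equals ||v − Σ <v,e_j> e_j||^2, the squared distance from v to span{e_j}.)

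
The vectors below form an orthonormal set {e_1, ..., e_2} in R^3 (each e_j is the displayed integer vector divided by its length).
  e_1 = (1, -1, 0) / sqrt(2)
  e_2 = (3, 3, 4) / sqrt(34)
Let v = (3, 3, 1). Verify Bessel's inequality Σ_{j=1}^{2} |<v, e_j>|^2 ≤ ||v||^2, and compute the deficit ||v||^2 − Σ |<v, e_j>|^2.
Σ |<v, e_j>|^2 = 242/17; ||v||^2 = 19; deficit = 81/17

Write each e_j = u_j / sqrt(<u_j, u_j>) where u_j is the displayed integer vector. Then <v, e_j> = <v, u_j> / sqrt(<u_j, u_j>), so |<v, e_j>|^2 = <v, u_j>^2 / <u_j, u_j>.
Coefficients: <v, e_1> = 0/sqrt(2), <v, e_2> = 22/sqrt(34).
Square and sum: Σ |<v, e_j>|^2 = 242/17.
Compute ||v||^2 = v·v = 19.
Deficit = 19 − 242/17 = 81/17 ≥ 0, confirming Bessel's inequality. (The deficit equals ||v − Σ <v,e_j> e_j||^2, the squared distance from v to span{e_j}.)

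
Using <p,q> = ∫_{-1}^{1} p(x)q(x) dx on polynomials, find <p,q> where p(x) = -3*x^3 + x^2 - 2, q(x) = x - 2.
<p,q> = 82/15

Expand the product: p(x)·q(x) = -3*x^4 + 7*x^3 - 2*x^2 - 2*x + 4.
∫_{-1}^{1} of each monomial x^k gives [2/(k+1) if k even, 0 if k odd]. Integrating term-by-term (or equivalently evaluating the antiderivative F(x) = -3*x^5/5 + 7*x^4/4 - 2*x^3/3 - x^2 + 4*x at the endpoints):
  F(1) − F(−1) = 209/60 − (-119/60) = 82/15.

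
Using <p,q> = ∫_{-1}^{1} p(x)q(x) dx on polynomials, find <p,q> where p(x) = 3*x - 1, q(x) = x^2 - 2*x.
<p,q> = -14/3

Expand the product: p(x)·q(x) = 3*x^3 - 7*x^2 + 2*x.
∫_{-1}^{1} of each monomial x^k gives [2/(k+1) if k even, 0 if k odd]. Integrating term-by-term (or equivalently evaluating the antiderivative F(x) = 3*x^4/4 - 7*x^3/3 + x^2 at the endpoints):
  F(1) − F(−1) = -7/12 − (49/12) = -14/3.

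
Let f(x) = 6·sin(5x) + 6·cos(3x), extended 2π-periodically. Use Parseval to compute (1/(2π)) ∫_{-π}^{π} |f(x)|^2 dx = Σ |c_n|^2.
Σ |c_n|^2 = 36

Expand |f|^2 and use orthogonality of {sin(nx), cos(mx)} on [-π, π]:
  ∫_{-π}^{π} sin(nx)^2 dx = π, ∫ cos(mx)^2 dx = π, and cross terms integrate to 0.
So ∫_{-π}^{π} f(x)^2 dx = 6^2 · π + 6^2 · π = (36 + 36)π.
Divide by 2π: (36 + 36)/2 = 36.
By Parseval, this equals Σ |c_n|^2.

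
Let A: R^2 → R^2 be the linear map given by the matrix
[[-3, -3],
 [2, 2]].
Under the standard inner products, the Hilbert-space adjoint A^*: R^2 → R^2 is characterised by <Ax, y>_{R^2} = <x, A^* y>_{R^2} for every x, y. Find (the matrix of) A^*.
A^* = A^T =
[[-3, 2],
 [-3, 2]]

For real matrices with standard dot products, the defining identity <Ax, y> = <x, A^* y> gives (Ax)^T y = x^T (A^*) y, i.e. x^T A^T y = x^T (A^*) y. Since this holds for all x, y, we must have A^* = A^T. Therefore
A^* =
[[-3, 2],
 [-3, 2]].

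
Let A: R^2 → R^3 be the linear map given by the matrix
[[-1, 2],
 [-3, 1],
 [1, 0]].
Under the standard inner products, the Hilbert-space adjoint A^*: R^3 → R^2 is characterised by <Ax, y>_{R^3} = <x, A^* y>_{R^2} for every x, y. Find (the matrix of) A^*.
A^* = A^T =
[[-1, -3, 1],
 [2, 1, 0]]

For real matrices with standard dot products, the defining identity <Ax, y> = <x, A^* y> gives (Ax)^T y = x^T (A^*) y, i.e. x^T A^T y = x^T (A^*) y. Since this holds for all x, y, we must have A^* = A^T. Therefore
A^* =
[[-1, -3, 1],
 [2, 1, 0]].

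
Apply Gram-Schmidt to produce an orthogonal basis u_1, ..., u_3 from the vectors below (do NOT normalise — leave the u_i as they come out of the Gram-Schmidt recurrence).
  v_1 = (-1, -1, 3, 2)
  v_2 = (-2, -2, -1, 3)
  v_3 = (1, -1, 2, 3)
Orthogonal basis:
  u_1 = (-1, -1, 3, 2)
  u_2 = (-23/15, -23/15, -12/5, 31/15)
  u_3 = (430/221, -12/221, -38/221, 266/221)

Apply the Gram-Schmidt recurrence
  u_1 = v_1
  u_i = v_i − Σ_{j<i} ((v_i · u_j) / (u_j · u_j)) · u_j.

Step by step this gives:
  u_1 = (-1, -1, 3, 2)
  u_2 = (-23/15, -23/15, -12/5, 31/15)
  u_3 = (430/221, -12/221, -38/221, 266/221)

Orthogonality check:
  u_2 · u_1 = 0 (should be 0)
  u_3 · u_1 = 0 (should be 0)
  u_3 · u_2 = 0 (should be 0)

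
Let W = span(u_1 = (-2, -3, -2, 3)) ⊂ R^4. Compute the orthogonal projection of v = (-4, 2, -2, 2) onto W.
proj_W(v) = (-12/13, -18/13, -12/13, 18/13)

Set up U = [u_1 | ... | u_1] ∈ R^(4×1). The projector onto W = col(U) is P = U (U^T U)^(-1) U^T.
Compute U^T U =
  [26],
and U^T v = (12).
Solve U^T U · c = U^T v for the coefficients: c = (6/13). The projection is proj_W(v) = U c.
Check: (v - proj_W(v)) · u_1 = 0  (should be 0).
Result: proj_W(v) = (-12/13, -18/13, -12/13, 18/13).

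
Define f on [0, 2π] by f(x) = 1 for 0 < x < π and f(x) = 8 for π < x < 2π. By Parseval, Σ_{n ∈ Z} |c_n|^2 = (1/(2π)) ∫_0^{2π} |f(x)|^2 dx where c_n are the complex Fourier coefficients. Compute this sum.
Σ |c_n|^2 = 65/2

Parseval equates the L^2 energy of f (normalised by 1/(2π)) with the ℓ^2 sum of its Fourier coefficients: (1/(2π)) ∫_0^{2π} |f|^2 = Σ |c_n|^2.
Compute the left side: (1/(2π)) [∫_0^π 1^2 dx + ∫_π^{2π} 8^2 dx] = (1/(2π)) · (1π + 64π) = (1 + 64)/2 = 65/2.
So Σ_{n ∈ Z} |c_n|^2 = 65/2.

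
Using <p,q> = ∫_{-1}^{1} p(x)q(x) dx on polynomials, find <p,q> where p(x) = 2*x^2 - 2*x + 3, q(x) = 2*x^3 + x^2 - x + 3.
<p,q> = 368/15

Expand the product: p(x)·q(x) = 4*x^5 - 2*x^4 + 2*x^3 + 11*x^2 - 9*x + 9.
∫_{-1}^{1} of each monomial x^k gives [2/(k+1) if k even, 0 if k odd]. Integrating term-by-term (or equivalently evaluating the antiderivative F(x) = 2*x^6/3 - 2*x^5/5 + x^4/2 + 11*x^3/3 - 9*x^2/2 + 9*x at the endpoints):
  F(1) − F(−1) = 134/15 − (-78/5) = 368/15.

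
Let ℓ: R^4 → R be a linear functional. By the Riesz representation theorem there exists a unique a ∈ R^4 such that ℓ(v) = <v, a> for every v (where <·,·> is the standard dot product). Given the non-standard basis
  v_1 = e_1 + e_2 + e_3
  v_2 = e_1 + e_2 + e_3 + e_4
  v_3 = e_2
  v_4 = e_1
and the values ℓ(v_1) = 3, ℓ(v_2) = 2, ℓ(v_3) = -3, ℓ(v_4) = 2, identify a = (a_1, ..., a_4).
a = (2, -3, 4, -1)

Write a = (a_1, ..., a_4) in the standard basis. For each basis vector v_i, ℓ(v_i) = <v_i, a> is a linear equation in the a_j's. Collect the n equations into a matrix system V a = ℓ, where row i of V is v_i (expressed in the standard basis). Since V is invertible (lower-triangular with 1s on the diagonal, up to permutation), solve by back-substitution:
  V =
[[1, 1, 1, 0],
 [1, 1, 1, 1],
 [0, 1, 0, 0],
 [1, 0, 0, 0]]
  V a = (3, 2, -3, 2)
Solving gives a = (2, -3, 4, -1).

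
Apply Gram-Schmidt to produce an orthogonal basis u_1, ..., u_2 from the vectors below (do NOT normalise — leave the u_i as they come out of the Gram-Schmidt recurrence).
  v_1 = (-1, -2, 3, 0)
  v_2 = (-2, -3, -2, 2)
Orthogonal basis:
  u_1 = (-1, -2, 3, 0)
  u_2 = (-13/7, -19/7, -17/7, 2)

Apply the Gram-Schmidt recurrence
  u_1 = v_1
  u_i = v_i − Σ_{j<i} ((v_i · u_j) / (u_j · u_j)) · u_j.

Step by step this gives:
  u_1 = (-1, -2, 3, 0)
  u_2 = (-13/7, -19/7, -17/7, 2)

Orthogonality check:
  u_2 · u_1 = 0 (should be 0)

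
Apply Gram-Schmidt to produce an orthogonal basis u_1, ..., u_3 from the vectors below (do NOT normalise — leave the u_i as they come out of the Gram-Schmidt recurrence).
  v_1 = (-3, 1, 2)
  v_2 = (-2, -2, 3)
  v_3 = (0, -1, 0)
Orthogonal basis:
  u_1 = (-3, 1, 2)
  u_2 = (1/7, -19/7, 11/7)
  u_3 = (-35/138, -25/138, -20/69)

Apply the Gram-Schmidt recurrence
  u_1 = v_1
  u_i = v_i − Σ_{j<i} ((v_i · u_j) / (u_j · u_j)) · u_j.

Step by step this gives:
  u_1 = (-3, 1, 2)
  u_2 = (1/7, -19/7, 11/7)
  u_3 = (-35/138, -25/138, -20/69)

Orthogonality check:
  u_2 · u_1 = 0 (should be 0)
  u_3 · u_1 = 0 (should be 0)
  u_3 · u_2 = 0 (should be 0)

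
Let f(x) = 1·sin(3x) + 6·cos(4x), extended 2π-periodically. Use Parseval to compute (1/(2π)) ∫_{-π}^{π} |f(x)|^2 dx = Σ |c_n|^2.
Σ |c_n|^2 = 37/2

Expand |f|^2 and use orthogonality of {sin(nx), cos(mx)} on [-π, π]:
  ∫_{-π}^{π} sin(nx)^2 dx = π, ∫ cos(mx)^2 dx = π, and cross terms integrate to 0.
So ∫_{-π}^{π} f(x)^2 dx = 1^2 · π + 6^2 · π = (1 + 36)π.
Divide by 2π: (1 + 36)/2 = 37/2.
By Parseval, this equals Σ |c_n|^2.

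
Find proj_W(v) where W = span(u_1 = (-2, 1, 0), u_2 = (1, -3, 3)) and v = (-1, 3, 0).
proj_W(v) = (-23/14, 12/7, -15/14)

Set up U = [u_1 | ... | u_2] ∈ R^(3×2). The projector onto W = col(U) is P = U (U^T U)^(-1) U^T.
Compute U^T U =
  [5, -5]
  [-5, 19],
and U^T v = (5, -10).
Solve U^T U · c = U^T v for the coefficients: c = (9/14, -5/14). The projection is proj_W(v) = U c.
Check: (v - proj_W(v)) · u_1 = 0  (should be 0).
Check: (v - proj_W(v)) · u_2 = 0  (should be 0).
Result: proj_W(v) = (-23/14, 12/7, -15/14).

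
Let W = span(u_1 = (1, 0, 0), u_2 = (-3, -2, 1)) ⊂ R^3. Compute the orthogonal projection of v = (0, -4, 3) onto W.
proj_W(v) = (0, -22/5, 11/5)

Set up U = [u_1 | ... | u_2] ∈ R^(3×2). The projector onto W = col(U) is P = U (U^T U)^(-1) U^T.
Compute U^T U =
  [1, -3]
  [-3, 14],
and U^T v = (0, 11).
Solve U^T U · c = U^T v for the coefficients: c = (33/5, 11/5). The projection is proj_W(v) = U c.
Check: (v - proj_W(v)) · u_1 = 0  (should be 0).
Check: (v - proj_W(v)) · u_2 = 0  (should be 0).
Result: proj_W(v) = (0, -22/5, 11/5).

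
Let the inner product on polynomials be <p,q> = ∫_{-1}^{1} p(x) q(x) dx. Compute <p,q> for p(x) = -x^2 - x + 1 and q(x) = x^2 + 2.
<p,q> = 44/15

Expand the product: p(x)·q(x) = -x^4 - x^3 - x^2 - 2*x + 2.
∫_{-1}^{1} of each monomial x^k gives [2/(k+1) if k even, 0 if k odd]. Integrating term-by-term (or equivalently evaluating the antiderivative F(x) = -x^5/5 - x^4/4 - x^3/3 - x^2 + 2*x at the endpoints):
  F(1) − F(−1) = 13/60 − (-163/60) = 44/15.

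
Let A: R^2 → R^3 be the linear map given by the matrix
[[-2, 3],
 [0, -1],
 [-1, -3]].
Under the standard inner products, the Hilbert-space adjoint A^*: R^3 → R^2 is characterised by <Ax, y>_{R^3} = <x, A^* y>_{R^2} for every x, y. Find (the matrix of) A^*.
A^* = A^T =
[[-2, 0, -1],
 [3, -1, -3]]

For real matrices with standard dot products, the defining identity <Ax, y> = <x, A^* y> gives (Ax)^T y = x^T (A^*) y, i.e. x^T A^T y = x^T (A^*) y. Since this holds for all x, y, we must have A^* = A^T. Therefore
A^* =
[[-2, 0, -1],
 [3, -1, -3]].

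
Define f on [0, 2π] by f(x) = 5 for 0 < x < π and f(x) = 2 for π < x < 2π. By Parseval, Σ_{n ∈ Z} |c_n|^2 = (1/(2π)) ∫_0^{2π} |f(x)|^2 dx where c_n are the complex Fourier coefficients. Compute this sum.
Σ |c_n|^2 = 29/2

Parseval equates the L^2 energy of f (normalised by 1/(2π)) with the ℓ^2 sum of its Fourier coefficients: (1/(2π)) ∫_0^{2π} |f|^2 = Σ |c_n|^2.
Compute the left side: (1/(2π)) [∫_0^π 5^2 dx + ∫_π^{2π} 2^2 dx] = (1/(2π)) · (25π + 4π) = (25 + 4)/2 = 29/2.
So Σ_{n ∈ Z} |c_n|^2 = 29/2.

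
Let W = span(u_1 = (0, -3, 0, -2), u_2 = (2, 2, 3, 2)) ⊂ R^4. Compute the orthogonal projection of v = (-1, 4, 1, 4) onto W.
proj_W(v) = (42/173, 792/173, 63/173, 542/173)

Set up U = [u_1 | ... | u_2] ∈ R^(4×2). The projector onto W = col(U) is P = U (U^T U)^(-1) U^T.
Compute U^T U =
  [13, -10]
  [-10, 21],
and U^T v = (-20, 17).
Solve U^T U · c = U^T v for the coefficients: c = (-250/173, 21/173). The projection is proj_W(v) = U c.
Check: (v - proj_W(v)) · u_1 = 0  (should be 0).
Check: (v - proj_W(v)) · u_2 = 0  (should be 0).
Result: proj_W(v) = (42/173, 792/173, 63/173, 542/173).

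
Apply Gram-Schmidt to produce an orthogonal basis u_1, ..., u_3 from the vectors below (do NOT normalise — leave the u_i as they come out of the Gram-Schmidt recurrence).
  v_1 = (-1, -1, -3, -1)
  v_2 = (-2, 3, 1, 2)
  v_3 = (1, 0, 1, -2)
Orthogonal basis:
  u_1 = (-1, -1, -3, -1)
  u_2 = (-5/2, 5/2, -1/2, 3/2)
  u_3 = (-1/6, 5/6, 3/10, -47/30)

Apply the Gram-Schmidt recurrence
  u_1 = v_1
  u_i = v_i − Σ_{j<i} ((v_i · u_j) / (u_j · u_j)) · u_j.

Step by step this gives:
  u_1 = (-1, -1, -3, -1)
  u_2 = (-5/2, 5/2, -1/2, 3/2)
  u_3 = (-1/6, 5/6, 3/10, -47/30)

Orthogonality check:
  u_2 · u_1 = 0 (should be 0)
  u_3 · u_1 = 0 (should be 0)
  u_3 · u_2 = 0 (should be 0)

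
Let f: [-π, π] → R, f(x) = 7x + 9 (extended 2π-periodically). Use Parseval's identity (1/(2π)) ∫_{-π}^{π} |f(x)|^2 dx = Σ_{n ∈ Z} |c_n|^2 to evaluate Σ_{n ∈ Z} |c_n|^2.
Σ |c_n|^2 = 49π^2/3 + 81

Expand and integrate term by term over [-π, π]:
  ∫ (7x)^2 dx = 49·(2π^3/3); ∫ 2·7·(9)·x dx = 0 (odd integrand); ∫ 9^2 dx = 81·2π.
So (1/(2π)) ∫_{-π}^{π} (7x + 9)^2 dx = 49π^2/3 + 81 = 49π^2/3 + 81.
Parseval ⇒ Σ |c_n|^2 = 49π^2/3 + 81.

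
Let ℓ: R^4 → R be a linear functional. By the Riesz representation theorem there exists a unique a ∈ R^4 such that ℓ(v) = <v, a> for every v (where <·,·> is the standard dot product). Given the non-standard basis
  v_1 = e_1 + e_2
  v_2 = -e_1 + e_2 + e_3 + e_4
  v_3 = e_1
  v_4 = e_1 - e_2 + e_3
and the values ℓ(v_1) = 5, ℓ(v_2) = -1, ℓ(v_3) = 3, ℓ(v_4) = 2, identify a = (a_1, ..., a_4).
a = (3, 2, 1, -1)

Write a = (a_1, ..., a_4) in the standard basis. For each basis vector v_i, ℓ(v_i) = <v_i, a> is a linear equation in the a_j's. Collect the n equations into a matrix system V a = ℓ, where row i of V is v_i (expressed in the standard basis). Since V is invertible (lower-triangular with 1s on the diagonal, up to permutation), solve by back-substitution:
  V =
[[1, 1, 0, 0],
 [-1, 1, 1, 1],
 [1, 0, 0, 0],
 [1, -1, 1, 0]]
  V a = (5, -1, 3, 2)
Solving gives a = (3, 2, 1, -1).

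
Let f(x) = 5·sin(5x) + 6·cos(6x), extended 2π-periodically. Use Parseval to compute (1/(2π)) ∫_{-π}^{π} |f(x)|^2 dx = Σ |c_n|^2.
Σ |c_n|^2 = 61/2

Expand |f|^2 and use orthogonality of {sin(nx), cos(mx)} on [-π, π]:
  ∫_{-π}^{π} sin(nx)^2 dx = π, ∫ cos(mx)^2 dx = π, and cross terms integrate to 0.
So ∫_{-π}^{π} f(x)^2 dx = 5^2 · π + 6^2 · π = (25 + 36)π.
Divide by 2π: (25 + 36)/2 = 61/2.
By Parseval, this equals Σ |c_n|^2.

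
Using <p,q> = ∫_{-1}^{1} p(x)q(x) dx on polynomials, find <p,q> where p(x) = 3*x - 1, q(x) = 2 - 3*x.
<p,q> = -10

Expand the product: p(x)·q(x) = -9*x^2 + 9*x - 2.
∫_{-1}^{1} of each monomial x^k gives [2/(k+1) if k even, 0 if k odd]. Integrating term-by-term (or equivalently evaluating the antiderivative F(x) = -3*x^3 + 9*x^2/2 - 2*x at the endpoints):
  F(1) − F(−1) = -1/2 − (19/2) = -10.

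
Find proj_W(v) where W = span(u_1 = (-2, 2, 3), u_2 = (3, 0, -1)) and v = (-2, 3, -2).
proj_W(v) = (-104/89, 8/89, 44/89)

Set up U = [u_1 | ... | u_2] ∈ R^(3×2). The projector onto W = col(U) is P = U (U^T U)^(-1) U^T.
Compute U^T U =
  [17, -9]
  [-9, 10],
and U^T v = (4, -4).
Solve U^T U · c = U^T v for the coefficients: c = (4/89, -32/89). The projection is proj_W(v) = U c.
Check: (v - proj_W(v)) · u_1 = 0  (should be 0).
Check: (v - proj_W(v)) · u_2 = 0  (should be 0).
Result: proj_W(v) = (-104/89, 8/89, 44/89).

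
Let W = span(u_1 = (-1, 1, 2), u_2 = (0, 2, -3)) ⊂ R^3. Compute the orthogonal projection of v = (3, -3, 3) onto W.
proj_W(v) = (30/31, -120/31, 75/31)

Set up U = [u_1 | ... | u_2] ∈ R^(3×2). The projector onto W = col(U) is P = U (U^T U)^(-1) U^T.
Compute U^T U =
  [6, -4]
  [-4, 13],
and U^T v = (0, -15).
Solve U^T U · c = U^T v for the coefficients: c = (-30/31, -45/31). The projection is proj_W(v) = U c.
Check: (v - proj_W(v)) · u_1 = 0  (should be 0).
Check: (v - proj_W(v)) · u_2 = 0  (should be 0).
Result: proj_W(v) = (30/31, -120/31, 75/31).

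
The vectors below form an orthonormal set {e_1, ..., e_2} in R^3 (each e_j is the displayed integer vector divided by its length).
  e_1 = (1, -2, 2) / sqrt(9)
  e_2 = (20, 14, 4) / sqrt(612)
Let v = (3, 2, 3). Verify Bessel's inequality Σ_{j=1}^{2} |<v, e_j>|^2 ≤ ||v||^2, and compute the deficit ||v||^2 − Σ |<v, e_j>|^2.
Σ |<v, e_j>|^2 = 325/17; ||v||^2 = 22; deficit = 49/17

Write each e_j = u_j / sqrt(<u_j, u_j>) where u_j is the displayed integer vector. Then <v, e_j> = <v, u_j> / sqrt(<u_j, u_j>), so |<v, e_j>|^2 = <v, u_j>^2 / <u_j, u_j>.
Coefficients: <v, e_1> = 5/sqrt(9), <v, e_2> = 100/sqrt(612).
Square and sum: Σ |<v, e_j>|^2 = 325/17.
Compute ||v||^2 = v·v = 22.
Deficit = 22 − 325/17 = 49/17 ≥ 0, confirming Bessel's inequality. (The deficit equals ||v − Σ <v,e_j> e_j||^2, the squared distance from v to span{e_j}.)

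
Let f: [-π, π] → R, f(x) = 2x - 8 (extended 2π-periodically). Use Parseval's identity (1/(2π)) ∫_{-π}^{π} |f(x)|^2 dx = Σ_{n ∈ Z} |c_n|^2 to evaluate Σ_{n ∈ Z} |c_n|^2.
Σ |c_n|^2 = 4π^2/3 + 64

Expand and integrate term by term over [-π, π]:
  ∫ (2x)^2 dx = 4·(2π^3/3); ∫ 2·2·(-8)·x dx = 0 (odd integrand); ∫ (-8)^2 dx = 64·2π.
So (1/(2π)) ∫_{-π}^{π} (2x - 8)^2 dx = 4π^2/3 + 64 = 4π^2/3 + 64.
Parseval ⇒ Σ |c_n|^2 = 4π^2/3 + 64.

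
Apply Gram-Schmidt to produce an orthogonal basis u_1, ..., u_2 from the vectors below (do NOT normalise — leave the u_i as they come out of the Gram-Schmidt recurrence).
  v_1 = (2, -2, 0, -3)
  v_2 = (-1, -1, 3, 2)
Orthogonal basis:
  u_1 = (2, -2, 0, -3)
  u_2 = (-5/17, -29/17, 3, 16/17)

Apply the Gram-Schmidt recurrence
  u_1 = v_1
  u_i = v_i − Σ_{j<i} ((v_i · u_j) / (u_j · u_j)) · u_j.

Step by step this gives:
  u_1 = (2, -2, 0, -3)
  u_2 = (-5/17, -29/17, 3, 16/17)

Orthogonality check:
  u_2 · u_1 = 0 (should be 0)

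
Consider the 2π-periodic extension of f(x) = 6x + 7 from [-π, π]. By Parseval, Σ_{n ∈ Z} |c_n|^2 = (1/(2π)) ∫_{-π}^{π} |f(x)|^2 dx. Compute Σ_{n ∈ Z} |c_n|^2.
Σ |c_n|^2 = 12π^2 + 49

Expand and integrate term by term over [-π, π]:
  ∫ (6x)^2 dx = 36·(2π^3/3); ∫ 2·6·(7)·x dx = 0 (odd integrand); ∫ 7^2 dx = 49·2π.
So (1/(2π)) ∫_{-π}^{π} (6x + 7)^2 dx = 36π^2/3 + 49 = 12π^2 + 49.
Parseval ⇒ Σ |c_n|^2 = 12π^2 + 49.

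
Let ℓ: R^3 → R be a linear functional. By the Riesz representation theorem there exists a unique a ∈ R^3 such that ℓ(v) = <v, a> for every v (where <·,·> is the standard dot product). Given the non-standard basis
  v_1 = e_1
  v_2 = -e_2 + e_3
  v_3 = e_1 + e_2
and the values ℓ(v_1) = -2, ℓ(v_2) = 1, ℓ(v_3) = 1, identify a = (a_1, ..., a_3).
a = (-2, 3, 4)

Write a = (a_1, ..., a_3) in the standard basis. For each basis vector v_i, ℓ(v_i) = <v_i, a> is a linear equation in the a_j's. Collect the n equations into a matrix system V a = ℓ, where row i of V is v_i (expressed in the standard basis). Since V is invertible (lower-triangular with 1s on the diagonal, up to permutation), solve by back-substitution:
  V =
[[1, 0, 0],
 [0, -1, 1],
 [1, 1, 0]]
  V a = (-2, 1, 1)
Solving gives a = (-2, 3, 4).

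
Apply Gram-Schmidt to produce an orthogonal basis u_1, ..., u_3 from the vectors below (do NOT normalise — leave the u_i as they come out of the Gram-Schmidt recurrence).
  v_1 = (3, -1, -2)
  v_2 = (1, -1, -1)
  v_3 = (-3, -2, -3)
Orthogonal basis:
  u_1 = (3, -1, -2)
  u_2 = (-2/7, -4/7, -1/7)
  u_3 = (-7/6, 7/6, -7/3)

Apply the Gram-Schmidt recurrence
  u_1 = v_1
  u_i = v_i − Σ_{j<i} ((v_i · u_j) / (u_j · u_j)) · u_j.

Step by step this gives:
  u_1 = (3, -1, -2)
  u_2 = (-2/7, -4/7, -1/7)
  u_3 = (-7/6, 7/6, -7/3)

Orthogonality check:
  u_2 · u_1 = 0 (should be 0)
  u_3 · u_1 = 0 (should be 0)
  u_3 · u_2 = 0 (should be 0)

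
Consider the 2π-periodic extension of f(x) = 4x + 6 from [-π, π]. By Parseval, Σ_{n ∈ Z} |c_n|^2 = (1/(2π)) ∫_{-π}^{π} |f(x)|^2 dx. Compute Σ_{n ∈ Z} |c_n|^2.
Σ |c_n|^2 = 16π^2/3 + 36

Expand and integrate term by term over [-π, π]:
  ∫ (4x)^2 dx = 16·(2π^3/3); ∫ 2·4·(6)·x dx = 0 (odd integrand); ∫ 6^2 dx = 36·2π.
So (1/(2π)) ∫_{-π}^{π} (4x + 6)^2 dx = 16π^2/3 + 36 = 16π^2/3 + 36.
Parseval ⇒ Σ |c_n|^2 = 16π^2/3 + 36.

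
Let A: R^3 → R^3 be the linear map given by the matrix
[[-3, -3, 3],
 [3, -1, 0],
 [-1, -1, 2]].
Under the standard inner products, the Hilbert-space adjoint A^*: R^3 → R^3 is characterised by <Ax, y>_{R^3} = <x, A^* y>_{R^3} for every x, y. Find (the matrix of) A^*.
A^* = A^T =
[[-3, 3, -1],
 [-3, -1, -1],
 [3, 0, 2]]

For real matrices with standard dot products, the defining identity <Ax, y> = <x, A^* y> gives (Ax)^T y = x^T (A^*) y, i.e. x^T A^T y = x^T (A^*) y. Since this holds for all x, y, we must have A^* = A^T. Therefore
A^* =
[[-3, 3, -1],
 [-3, -1, -1],
 [3, 0, 2]].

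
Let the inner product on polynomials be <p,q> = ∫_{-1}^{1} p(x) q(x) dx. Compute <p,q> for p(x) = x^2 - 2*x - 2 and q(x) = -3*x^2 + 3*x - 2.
<p,q> = 82/15

Expand the product: p(x)·q(x) = -3*x^4 + 9*x^3 - 2*x^2 - 2*x + 4.
∫_{-1}^{1} of each monomial x^k gives [2/(k+1) if k even, 0 if k odd]. Integrating term-by-term (or equivalently evaluating the antiderivative F(x) = -3*x^5/5 + 9*x^4/4 - 2*x^3/3 - x^2 + 4*x at the endpoints):
  F(1) − F(−1) = 239/60 − (-89/60) = 82/15.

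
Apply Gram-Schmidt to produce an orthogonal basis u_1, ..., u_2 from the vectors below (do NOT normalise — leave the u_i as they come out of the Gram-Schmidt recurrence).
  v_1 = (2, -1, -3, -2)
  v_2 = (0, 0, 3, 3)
Orthogonal basis:
  u_1 = (2, -1, -3, -2)
  u_2 = (5/3, -5/6, 1/2, 4/3)

Apply the Gram-Schmidt recurrence
  u_1 = v_1
  u_i = v_i − Σ_{j<i} ((v_i · u_j) / (u_j · u_j)) · u_j.

Step by step this gives:
  u_1 = (2, -1, -3, -2)
  u_2 = (5/3, -5/6, 1/2, 4/3)

Orthogonality check:
  u_2 · u_1 = 0 (should be 0)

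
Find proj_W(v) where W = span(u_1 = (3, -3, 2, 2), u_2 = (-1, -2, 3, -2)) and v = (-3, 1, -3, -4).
proj_W(v) = (-1534/443, 1144/443, -546/443, -1196/443)

Set up U = [u_1 | ... | u_2] ∈ R^(4×2). The projector onto W = col(U) is P = U (U^T U)^(-1) U^T.
Compute U^T U =
  [26, 5]
  [5, 18],
and U^T v = (-26, 0).
Solve U^T U · c = U^T v for the coefficients: c = (-468/443, 130/443). The projection is proj_W(v) = U c.
Check: (v - proj_W(v)) · u_1 = 0  (should be 0).
Check: (v - proj_W(v)) · u_2 = 0  (should be 0).
Result: proj_W(v) = (-1534/443, 1144/443, -546/443, -1196/443).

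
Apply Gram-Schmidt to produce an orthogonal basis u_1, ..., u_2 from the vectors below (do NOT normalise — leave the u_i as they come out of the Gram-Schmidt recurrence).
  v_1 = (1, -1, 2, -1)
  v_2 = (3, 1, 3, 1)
Orthogonal basis:
  u_1 = (1, -1, 2, -1)
  u_2 = (2, 2, 1, 2)

Apply the Gram-Schmidt recurrence
  u_1 = v_1
  u_i = v_i − Σ_{j<i} ((v_i · u_j) / (u_j · u_j)) · u_j.

Step by step this gives:
  u_1 = (1, -1, 2, -1)
  u_2 = (2, 2, 1, 2)

Orthogonality check:
  u_2 · u_1 = 0 (should be 0)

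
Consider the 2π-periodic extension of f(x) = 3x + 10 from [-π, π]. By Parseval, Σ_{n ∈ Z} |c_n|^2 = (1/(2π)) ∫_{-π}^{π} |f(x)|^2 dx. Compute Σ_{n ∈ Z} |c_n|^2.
Σ |c_n|^2 = 3π^2 + 100

Expand and integrate term by term over [-π, π]:
  ∫ (3x)^2 dx = 9·(2π^3/3); ∫ 2·3·(10)·x dx = 0 (odd integrand); ∫ 10^2 dx = 100·2π.
So (1/(2π)) ∫_{-π}^{π} (3x + 10)^2 dx = 9π^2/3 + 100 = 3π^2 + 100.
Parseval ⇒ Σ |c_n|^2 = 3π^2 + 100.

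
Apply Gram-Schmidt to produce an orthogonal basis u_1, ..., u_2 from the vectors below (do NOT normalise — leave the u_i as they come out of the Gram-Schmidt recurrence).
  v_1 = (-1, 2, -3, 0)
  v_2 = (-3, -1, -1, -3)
Orthogonal basis:
  u_1 = (-1, 2, -3, 0)
  u_2 = (-19/7, -11/7, -1/7, -3)

Apply the Gram-Schmidt recurrence
  u_1 = v_1
  u_i = v_i − Σ_{j<i} ((v_i · u_j) / (u_j · u_j)) · u_j.

Step by step this gives:
  u_1 = (-1, 2, -3, 0)
  u_2 = (-19/7, -11/7, -1/7, -3)

Orthogonality check:
  u_2 · u_1 = 0 (should be 0)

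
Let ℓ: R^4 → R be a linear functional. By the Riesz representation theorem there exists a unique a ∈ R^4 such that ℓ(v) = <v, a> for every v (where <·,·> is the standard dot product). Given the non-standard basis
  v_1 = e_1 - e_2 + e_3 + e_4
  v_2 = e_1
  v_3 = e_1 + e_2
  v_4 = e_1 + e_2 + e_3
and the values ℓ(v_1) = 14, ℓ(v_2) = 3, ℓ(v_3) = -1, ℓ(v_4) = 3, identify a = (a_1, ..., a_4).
a = (3, -4, 4, 3)

Write a = (a_1, ..., a_4) in the standard basis. For each basis vector v_i, ℓ(v_i) = <v_i, a> is a linear equation in the a_j's. Collect the n equations into a matrix system V a = ℓ, where row i of V is v_i (expressed in the standard basis). Since V is invertible (lower-triangular with 1s on the diagonal, up to permutation), solve by back-substitution:
  V =
[[1, -1, 1, 1],
 [1, 0, 0, 0],
 [1, 1, 0, 0],
 [1, 1, 1, 0]]
  V a = (14, 3, -1, 3)
Solving gives a = (3, -4, 4, 3).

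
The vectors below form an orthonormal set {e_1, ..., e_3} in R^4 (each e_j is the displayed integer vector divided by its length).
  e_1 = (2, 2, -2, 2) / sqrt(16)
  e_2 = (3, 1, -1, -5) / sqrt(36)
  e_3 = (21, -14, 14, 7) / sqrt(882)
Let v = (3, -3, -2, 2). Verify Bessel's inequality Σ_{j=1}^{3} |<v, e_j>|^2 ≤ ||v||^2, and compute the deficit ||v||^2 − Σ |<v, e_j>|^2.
Σ |<v, e_j>|^2 = 27/2; ||v||^2 = 26; deficit = 25/2

Write each e_j = u_j / sqrt(<u_j, u_j>) where u_j is the displayed integer vector. Then <v, e_j> = <v, u_j> / sqrt(<u_j, u_j>), so |<v, e_j>|^2 = <v, u_j>^2 / <u_j, u_j>.
Coefficients: <v, e_1> = 8/sqrt(16), <v, e_2> = -2/sqrt(36), <v, e_3> = 91/sqrt(882).
Square and sum: Σ |<v, e_j>|^2 = 27/2.
Compute ||v||^2 = v·v = 26.
Deficit = 26 − 27/2 = 25/2 ≥ 0, confirming Bessel's inequality. (The deficit equals ||v − Σ <v,e_j> e_j||^2, the squared distance from v to span{e_j}.)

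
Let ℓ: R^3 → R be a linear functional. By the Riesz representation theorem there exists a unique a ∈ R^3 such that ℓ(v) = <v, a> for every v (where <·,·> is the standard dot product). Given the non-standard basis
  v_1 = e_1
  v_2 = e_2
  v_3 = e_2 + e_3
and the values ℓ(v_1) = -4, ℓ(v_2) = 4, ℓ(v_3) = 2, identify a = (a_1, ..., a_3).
a = (-4, 4, -2)

Write a = (a_1, ..., a_3) in the standard basis. For each basis vector v_i, ℓ(v_i) = <v_i, a> is a linear equation in the a_j's. Collect the n equations into a matrix system V a = ℓ, where row i of V is v_i (expressed in the standard basis). Since V is invertible (lower-triangular with 1s on the diagonal, up to permutation), solve by back-substitution:
  V =
[[1, 0, 0],
 [0, 1, 0],
 [0, 1, 1]]
  V a = (-4, 4, 2)
Solving gives a = (-4, 4, -2).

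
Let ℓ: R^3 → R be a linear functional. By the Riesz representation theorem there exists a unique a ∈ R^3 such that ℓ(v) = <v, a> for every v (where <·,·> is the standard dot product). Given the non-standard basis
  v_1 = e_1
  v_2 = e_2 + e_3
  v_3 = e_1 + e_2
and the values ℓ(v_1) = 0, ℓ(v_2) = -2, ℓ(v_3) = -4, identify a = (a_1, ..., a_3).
a = (0, -4, 2)

Write a = (a_1, ..., a_3) in the standard basis. For each basis vector v_i, ℓ(v_i) = <v_i, a> is a linear equation in the a_j's. Collect the n equations into a matrix system V a = ℓ, where row i of V is v_i (expressed in the standard basis). Since V is invertible (lower-triangular with 1s on the diagonal, up to permutation), solve by back-substitution:
  V =
[[1, 0, 0],
 [0, 1, 1],
 [1, 1, 0]]
  V a = (0, -2, -4)
Solving gives a = (0, -4, 2).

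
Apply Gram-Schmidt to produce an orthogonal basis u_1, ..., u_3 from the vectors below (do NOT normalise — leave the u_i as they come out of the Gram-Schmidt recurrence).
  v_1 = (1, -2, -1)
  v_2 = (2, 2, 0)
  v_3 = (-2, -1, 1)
Orthogonal basis:
  u_1 = (1, -2, -1)
  u_2 = (7/3, 4/3, -1/3)
  u_3 = (2/11, -2/11, 6/11)

Apply the Gram-Schmidt recurrence
  u_1 = v_1
  u_i = v_i − Σ_{j<i} ((v_i · u_j) / (u_j · u_j)) · u_j.

Step by step this gives:
  u_1 = (1, -2, -1)
  u_2 = (7/3, 4/3, -1/3)
  u_3 = (2/11, -2/11, 6/11)

Orthogonality check:
  u_2 · u_1 = 0 (should be 0)
  u_3 · u_1 = 0 (should be 0)
  u_3 · u_2 = 0 (should be 0)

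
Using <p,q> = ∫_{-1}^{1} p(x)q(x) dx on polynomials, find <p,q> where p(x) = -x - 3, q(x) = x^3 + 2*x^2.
<p,q> = -22/5

Expand the product: p(x)·q(x) = -x^4 - 5*x^3 - 6*x^2.
∫_{-1}^{1} of each monomial x^k gives [2/(k+1) if k even, 0 if k odd]. Integrating term-by-term (or equivalently evaluating the antiderivative F(x) = -x^5/5 - 5*x^4/4 - 2*x^3 at the endpoints):
  F(1) − F(−1) = -69/20 − (19/20) = -22/5.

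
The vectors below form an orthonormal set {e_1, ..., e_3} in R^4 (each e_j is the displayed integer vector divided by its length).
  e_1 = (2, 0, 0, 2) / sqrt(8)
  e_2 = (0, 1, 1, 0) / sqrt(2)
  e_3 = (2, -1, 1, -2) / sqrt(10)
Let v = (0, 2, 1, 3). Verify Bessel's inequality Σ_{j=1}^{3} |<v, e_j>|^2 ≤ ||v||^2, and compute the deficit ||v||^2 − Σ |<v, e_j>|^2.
Σ |<v, e_j>|^2 = 139/10; ||v||^2 = 14; deficit = 1/10

Write each e_j = u_j / sqrt(<u_j, u_j>) where u_j is the displayed integer vector. Then <v, e_j> = <v, u_j> / sqrt(<u_j, u_j>), so |<v, e_j>|^2 = <v, u_j>^2 / <u_j, u_j>.
Coefficients: <v, e_1> = 6/sqrt(8), <v, e_2> = 3/sqrt(2), <v, e_3> = -7/sqrt(10).
Square and sum: Σ |<v, e_j>|^2 = 139/10.
Compute ||v||^2 = v·v = 14.
Deficit = 14 − 139/10 = 1/10 ≥ 0, confirming Bessel's inequality. (The deficit equals ||v − Σ <v,e_j> e_j||^2, the squared distance from v to span{e_j}.)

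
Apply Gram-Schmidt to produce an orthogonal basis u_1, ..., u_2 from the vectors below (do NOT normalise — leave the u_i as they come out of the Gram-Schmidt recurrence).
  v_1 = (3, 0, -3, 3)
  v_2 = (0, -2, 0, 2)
Orthogonal basis:
  u_1 = (3, 0, -3, 3)
  u_2 = (-2/3, -2, 2/3, 4/3)

Apply the Gram-Schmidt recurrence
  u_1 = v_1
  u_i = v_i − Σ_{j<i} ((v_i · u_j) / (u_j · u_j)) · u_j.

Step by step this gives:
  u_1 = (3, 0, -3, 3)
  u_2 = (-2/3, -2, 2/3, 4/3)

Orthogonality check:
  u_2 · u_1 = 0 (should be 0)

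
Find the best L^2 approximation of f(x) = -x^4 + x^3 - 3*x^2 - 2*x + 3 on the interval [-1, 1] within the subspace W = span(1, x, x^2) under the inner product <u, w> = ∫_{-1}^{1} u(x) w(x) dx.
g(x) = -27*x^2/7 - 7*x/5 + 108/35

The best approximation g ∈ W is the orthogonal projection of f onto W. Writing g = a_0 + a_1 x + a_2 x^2, the coefficients solve the normal equations G · a = b where
  G_{ij} = <φ_i, φ_j> and b_i = <f, φ_i>, with φ_0 = 1, φ_1 = x, φ_2 = x^2.
G =
  [2, 0, 2/3]
  [0, 2/3, 0]
  [2/3, 0, 2/5],
b = (18/5, -14/15, 18/35).
Solving gives a_0 = 108/35, a_1 = -7/5, a_2 = -27/7, so
  g(x) = -27*x^2/7 - 7*x/5 + 108/35.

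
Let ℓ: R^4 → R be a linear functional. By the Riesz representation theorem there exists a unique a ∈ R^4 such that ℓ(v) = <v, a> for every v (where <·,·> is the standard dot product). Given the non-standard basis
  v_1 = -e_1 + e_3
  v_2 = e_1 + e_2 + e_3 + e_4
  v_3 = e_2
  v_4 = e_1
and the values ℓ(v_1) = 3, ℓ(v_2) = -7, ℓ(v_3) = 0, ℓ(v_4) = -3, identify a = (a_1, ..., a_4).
a = (-3, 0, 0, -4)

Write a = (a_1, ..., a_4) in the standard basis. For each basis vector v_i, ℓ(v_i) = <v_i, a> is a linear equation in the a_j's. Collect the n equations into a matrix system V a = ℓ, where row i of V is v_i (expressed in the standard basis). Since V is invertible (lower-triangular with 1s on the diagonal, up to permutation), solve by back-substitution:
  V =
[[-1, 0, 1, 0],
 [1, 1, 1, 1],
 [0, 1, 0, 0],
 [1, 0, 0, 0]]
  V a = (3, -7, 0, -3)
Solving gives a = (-3, 0, 0, -4).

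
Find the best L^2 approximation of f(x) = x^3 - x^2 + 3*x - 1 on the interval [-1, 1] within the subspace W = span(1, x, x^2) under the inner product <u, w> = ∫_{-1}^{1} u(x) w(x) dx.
g(x) = -x^2 + 18*x/5 - 1

The best approximation g ∈ W is the orthogonal projection of f onto W. Writing g = a_0 + a_1 x + a_2 x^2, the coefficients solve the normal equations G · a = b where
  G_{ij} = <φ_i, φ_j> and b_i = <f, φ_i>, with φ_0 = 1, φ_1 = x, φ_2 = x^2.
G =
  [2, 0, 2/3]
  [0, 2/3, 0]
  [2/3, 0, 2/5],
b = (-8/3, 12/5, -16/15).
Solving gives a_0 = -1, a_1 = 18/5, a_2 = -1, so
  g(x) = -x^2 + 18*x/5 - 1.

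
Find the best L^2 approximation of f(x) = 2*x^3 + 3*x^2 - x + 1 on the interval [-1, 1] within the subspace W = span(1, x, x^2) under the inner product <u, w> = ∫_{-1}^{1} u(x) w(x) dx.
g(x) = 3*x^2 + x/5 + 1

The best approximation g ∈ W is the orthogonal projection of f onto W. Writing g = a_0 + a_1 x + a_2 x^2, the coefficients solve the normal equations G · a = b where
  G_{ij} = <φ_i, φ_j> and b_i = <f, φ_i>, with φ_0 = 1, φ_1 = x, φ_2 = x^2.
G =
  [2, 0, 2/3]
  [0, 2/3, 0]
  [2/3, 0, 2/5],
b = (4, 2/15, 28/15).
Solving gives a_0 = 1, a_1 = 1/5, a_2 = 3, so
  g(x) = 3*x^2 + x/5 + 1.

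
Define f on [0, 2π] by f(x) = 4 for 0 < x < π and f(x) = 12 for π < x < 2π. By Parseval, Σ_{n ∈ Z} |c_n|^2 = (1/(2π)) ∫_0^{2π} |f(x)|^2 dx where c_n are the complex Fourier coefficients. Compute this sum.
Σ |c_n|^2 = 80

Parseval equates the L^2 energy of f (normalised by 1/(2π)) with the ℓ^2 sum of its Fourier coefficients: (1/(2π)) ∫_0^{2π} |f|^2 = Σ |c_n|^2.
Compute the left side: (1/(2π)) [∫_0^π 4^2 dx + ∫_π^{2π} 12^2 dx] = (1/(2π)) · (16π + 144π) = (16 + 144)/2 = 80.
So Σ_{n ∈ Z} |c_n|^2 = 80.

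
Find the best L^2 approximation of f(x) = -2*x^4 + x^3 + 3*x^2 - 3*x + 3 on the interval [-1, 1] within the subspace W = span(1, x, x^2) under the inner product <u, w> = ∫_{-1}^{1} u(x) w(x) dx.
g(x) = 9*x^2/7 - 12*x/5 + 111/35

The best approximation g ∈ W is the orthogonal projection of f onto W. Writing g = a_0 + a_1 x + a_2 x^2, the coefficients solve the normal equations G · a = b where
  G_{ij} = <φ_i, φ_j> and b_i = <f, φ_i>, with φ_0 = 1, φ_1 = x, φ_2 = x^2.
G =
  [2, 0, 2/3]
  [0, 2/3, 0]
  [2/3, 0, 2/5],
b = (36/5, -8/5, 92/35).
Solving gives a_0 = 111/35, a_1 = -12/5, a_2 = 9/7, so
  g(x) = 9*x^2/7 - 12*x/5 + 111/35.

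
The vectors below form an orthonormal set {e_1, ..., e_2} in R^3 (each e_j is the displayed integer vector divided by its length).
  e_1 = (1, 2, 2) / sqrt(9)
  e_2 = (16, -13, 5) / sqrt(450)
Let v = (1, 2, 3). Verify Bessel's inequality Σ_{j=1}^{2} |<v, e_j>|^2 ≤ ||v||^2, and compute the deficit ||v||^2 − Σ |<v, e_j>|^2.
Σ |<v, e_j>|^2 = 27/2; ||v||^2 = 14; deficit = 1/2

Write each e_j = u_j / sqrt(<u_j, u_j>) where u_j is the displayed integer vector. Then <v, e_j> = <v, u_j> / sqrt(<u_j, u_j>), so |<v, e_j>|^2 = <v, u_j>^2 / <u_j, u_j>.
Coefficients: <v, e_1> = 11/sqrt(9), <v, e_2> = 5/sqrt(450).
Square and sum: Σ |<v, e_j>|^2 = 27/2.
Compute ||v||^2 = v·v = 14.
Deficit = 14 − 27/2 = 1/2 ≥ 0, confirming Bessel's inequality. (The deficit equals ||v − Σ <v,e_j> e_j||^2, the squared distance from v to span{e_j}.)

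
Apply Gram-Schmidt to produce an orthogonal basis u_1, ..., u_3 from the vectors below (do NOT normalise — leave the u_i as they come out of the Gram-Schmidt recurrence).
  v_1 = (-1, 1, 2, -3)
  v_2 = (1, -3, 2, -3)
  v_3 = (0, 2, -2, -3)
Orthogonal basis:
  u_1 = (-1, 1, 2, -3)
  u_2 = (8/5, -18/5, 4/5, -6/5)
  u_3 = (31/33, 31/66, -89/33, -43/22)

Apply the Gram-Schmidt recurrence
  u_1 = v_1
  u_i = v_i − Σ_{j<i} ((v_i · u_j) / (u_j · u_j)) · u_j.

Step by step this gives:
  u_1 = (-1, 1, 2, -3)
  u_2 = (8/5, -18/5, 4/5, -6/5)
  u_3 = (31/33, 31/66, -89/33, -43/22)

Orthogonality check:
  u_2 · u_1 = 0 (should be 0)
  u_3 · u_1 = 0 (should be 0)
  u_3 · u_2 = 0 (should be 0)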